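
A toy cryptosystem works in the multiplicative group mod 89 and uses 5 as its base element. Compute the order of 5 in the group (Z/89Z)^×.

ord(5) | φ(89) = 89 − 1 = 88 = 2^3 · 11.
Divisors of 88: 1, 2, 4, 8, 11, 22, 44, 88.
Check 5^d mod 89 for each divisor in increasing order:
5^1 ≡ 5 (mod 89)
5^2 ≡ 25 (mod 89)
5^4 ≡ 2 (mod 89)
5^8 ≡ 4 (mod 89)
5^11 ≡ 55 (mod 89)
5^22 ≡ 88 (mod 89)
5^44 ≡ 1 (mod 89) ✓
So ord_89(5) = 44.

44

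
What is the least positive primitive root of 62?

φ(62) = φ(2)·φ(31) = 1·30 = 30 = 2 · 3 · 5.
g is a primitive root iff g^(30/q) ≢ 1 (mod 62) for each prime q ∈ {2, 3, 5}.
g = 2: gcd(2, 62) = 2 > 1, not a unit — skip.
g = 3: 3^15 ≡ 61; 3^10 ≡ 25; 3^6 ≡ 47 — none is 1, so 3 is a primitive root.
Hence the least primitive root of 62 is 3.

3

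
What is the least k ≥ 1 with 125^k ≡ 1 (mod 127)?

ord(125) | φ(127) = 127 − 1 = 126 = 2 · 3^2 · 7.
Divisors of 126: 1, 2, 3, 6, 7, 9, 14, 18, 21, 42, 63, 126.
Test each divisor d:
125^1 ≡ 125
125^2 ≡ 4
125^3 ≡ 119
125^6 ≡ 64
125^7 ≡ 126
125^9 ≡ 123
125^14 ≡ 1
Hence ord(125) = 14.

14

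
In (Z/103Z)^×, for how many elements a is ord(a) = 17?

16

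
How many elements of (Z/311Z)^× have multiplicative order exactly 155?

φ(311) = 311 − 1 = 310 = 2 · 5 · 31.
Since (Z/311Z)^× is cyclic of order 310, the number of elements of order d is φ(d) when d | 310 and 0 otherwise.
155 = 5 · 31 divides 310, and φ(155) = 120.

120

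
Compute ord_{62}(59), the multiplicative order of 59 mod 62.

15

Since 59 ∈ (Z/62Z)^×, its order divides φ(62) = φ(2)·φ(31) = 1·30 = 30 = 2 · 3 · 5.
Divisors of 30: 1, 2, 3, 5, 6, 10, 15, 30.
Compute 59^d (mod 62) for the divisors d until we hit 1:
59^1 ≡ 59 (mod 62)
59^2 ≡ 9 (mod 62)
59^3 ≡ 35 (mod 62)
59^5 ≡ 5 (mod 62)
59^6 ≡ 47 (mod 62)
59^10 ≡ 25 (mod 62)
59^15 ≡ 1 (mod 62) ✓
Hence ord(59) = 15.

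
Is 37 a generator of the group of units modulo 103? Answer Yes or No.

No

φ(103) = 103 − 1 = 102 = 2 · 3 · 17.
It suffices to check that the order of 37 is not a proper divisor of 102: compute 37^(102/q) for q ∈ {2, 3, 17}.
37^51 ≡ 102 (mod 103)  [q = 2: ≢ 1 ✓]
37^34 ≡ 1 (mod 103)  [q = 3: ≡ 1 ✗]
37^6 ≡ 14 (mod 103)  [q = 17: ≢ 1 ✓]
Since 37^34 ≡ 1, the order of 37 divides 34 < 102, so 37 is not a primitive root.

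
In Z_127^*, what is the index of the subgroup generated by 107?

42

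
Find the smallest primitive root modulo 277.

5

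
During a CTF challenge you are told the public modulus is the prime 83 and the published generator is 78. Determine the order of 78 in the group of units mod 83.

41

ord(78) | φ(83) = 83 − 1 = 82 = 2 · 41.
Divisors of 82: 1, 2, 41, 82.
Test each divisor d:
78^1 ≡ 78
78^2 ≡ 25
78^41 ≡ 1
The smallest such exponent is 41, so the order of 78 is 41.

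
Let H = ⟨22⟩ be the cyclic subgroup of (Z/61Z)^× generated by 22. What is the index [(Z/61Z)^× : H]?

4

The order of 22 must divide φ(61) = 61 − 1 = 60 = 2^2 · 3 · 5.
Divisors of 60: 1, 2, 3, 4, 5, 6, 10, 12, 15, 20, 30, 60.
Test each divisor d:
22^1 ≡ 22 (mod 61)
22^2 ≡ 57 (mod 61)
22^3 ≡ 34 (mod 61)
22^4 ≡ 16 (mod 61)
22^5 ≡ 47 (mod 61)
22^6 ≡ 58 (mod 61)
22^10 ≡ 13 (mod 61)
22^12 ≡ 9 (mod 61)
22^15 ≡ 1 (mod 61) ✓
The order of 22 is 15, so the subgroup it generates has 15 elements.
Index = |(Z/61Z)^×| / |⟨22⟩| = 60 / 15 = 4.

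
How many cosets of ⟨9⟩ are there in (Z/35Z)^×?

4

Since 9 ∈ (Z/35Z)^×, its order divides φ(35) = φ(5·7) = (5−1)·(7−1) = 4·6 = 24 = 2^3 · 3.
Divisors of 24: 1, 2, 3, 4, 6, 8, 12, 24.
Test each divisor d:
9^1 ≡ 9 (mod 35)
9^2 ≡ 11 (mod 35)
9^3 ≡ 29 (mod 35)
9^4 ≡ 16 (mod 35)
9^6 ≡ 1 (mod 35) ✓
The order of 9 is 6, so the subgroup it generates has 6 elements.
[(Z/35Z)^× : ⟨9⟩] = 24/6 = 4.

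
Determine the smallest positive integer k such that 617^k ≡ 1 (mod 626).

ord(617) | φ(626) = φ(2)·φ(313) = 1·312 = 312 = 2^3 · 3 · 13.
Divisors of 312: 1, 2, 3, 4, 6, 8, 12, 13, 24, 26, 39, 52, 78, 104, 156, 312.
Check 617^d mod 626 for each divisor in increasing order:
617^1 ≡ 617
617^2 ≡ 81
617^3 ≡ 523
617^4 ≡ 301
617^6 ≡ 593
617^8 ≡ 457
617^12 ≡ 463
617^13 ≡ 215
617^24 ≡ 277
617^26 ≡ 527
617^39 ≡ 625
617^52 ≡ 411
617^78 ≡ 1
So ord_626(617) = 78.

78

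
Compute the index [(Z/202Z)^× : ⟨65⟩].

ord(65) | φ(202) = φ(2)·φ(101) = 1·100 = 100 = 2^2 · 5^2.
Divisors of 100: 1, 2, 4, 5, 10, 20, 25, 50, 100.
Compute 65^d (mod 202) for the divisors d until we hit 1:
65^1 ≡ 65
65^2 ≡ 185
65^4 ≡ 87
65^5 ≡ 201
65^10 ≡ 1
So ord_202(65) = 10, hence |⟨65⟩| = 10.
The index is φ(202) / ord(65) = 100 / 10 = 10.

10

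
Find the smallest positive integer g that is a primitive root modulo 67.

2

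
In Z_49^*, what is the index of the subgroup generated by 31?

By Lagrange's theorem, ord_49(31) divides φ(49) = φ(7^2) = 7·(7−1) = 42 = 2 · 3 · 7.
Divisors of 42: 1, 2, 3, 6, 7, 14, 21, 42.
Evaluate successive powers at the divisors of 42:
31^1 ≡ 31 (mod 49)
31^2 ≡ 30 (mod 49)
31^3 ≡ 48 (mod 49)
31^6 ≡ 1 (mod 49) ✓
The order of 31 is 6, so the subgroup it generates has 6 elements.
The index is φ(49) / ord(31) = 42 / 6 = 7.

7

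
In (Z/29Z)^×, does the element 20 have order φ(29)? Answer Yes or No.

No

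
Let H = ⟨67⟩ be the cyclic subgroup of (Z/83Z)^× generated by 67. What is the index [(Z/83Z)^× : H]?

1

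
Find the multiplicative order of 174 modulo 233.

232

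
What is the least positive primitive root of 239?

7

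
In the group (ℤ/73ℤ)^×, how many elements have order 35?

φ(73) = 73 − 1 = 72 = 2^3 · 3^2.
(Z/73Z)^× is cyclic (|G| = 72); a cyclic group of order m has exactly φ(d) elements of each order d | m, and none otherwise.
Since 35 ∤ 72, the count is 0.

0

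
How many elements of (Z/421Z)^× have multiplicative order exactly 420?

96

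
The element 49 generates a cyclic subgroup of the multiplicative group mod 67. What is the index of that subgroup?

By Lagrange's theorem, ord_67(49) divides φ(67) = 67 − 1 = 66 = 2 · 3 · 11.
Divisors of 66: 1, 2, 3, 6, 11, 22, 33, 66.
Check 49^d mod 67 for each divisor in increasing order:
49^1 ≡ 49
49^2 ≡ 56
49^3 ≡ 64
49^6 ≡ 9
49^11 ≡ 29
49^22 ≡ 37
49^33 ≡ 1
The order of 49 is 33, so the subgroup it generates has 33 elements.
The index is φ(67) / ord(49) = 66 / 33 = 2.

2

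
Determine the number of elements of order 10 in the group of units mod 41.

4

φ(41) = 41 − 1 = 40 = 2^3 · 5.
In a cyclic group of order 40, there are φ(d) elements of order d for each divisor d of 40, and zero for non-divisors.
10 = 2 · 5 divides 40, and φ(10) = 4.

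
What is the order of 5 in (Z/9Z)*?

6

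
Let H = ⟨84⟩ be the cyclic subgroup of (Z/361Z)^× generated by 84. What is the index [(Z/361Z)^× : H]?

3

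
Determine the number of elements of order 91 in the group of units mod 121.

0

φ(121) = φ(11^2) = 11·(11−1) = 110 = 2 · 5 · 11.
Since (Z/121Z)^× is cyclic of order 110, the number of elements of order d is φ(d) when d | 110 and 0 otherwise.
91 does not divide 110, so no element of (Z/121Z)^× has order 91.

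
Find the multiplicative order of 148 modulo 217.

30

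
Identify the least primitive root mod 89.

3

φ(89) = 89 − 1 = 88 = 2^3 · 11.
Test candidates g = 2, 3, … against the prime factors q ∈ {2, 11} of φ(89): g is a generator iff g^(88/q) ≢ 1 for every such q.
g = 2: 2^44 ≡ 1 — hits 1, so not a primitive root.
g = 3: 3^44 ≡ 88; 3^8 ≡ 64 — none is 1, so 3 is a primitive root.
Hence the least primitive root of 89 is 3.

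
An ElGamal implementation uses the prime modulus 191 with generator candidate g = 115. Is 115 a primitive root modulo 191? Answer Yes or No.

φ(191) = 191 − 1 = 190 = 2 · 5 · 19.
Test 115^(190/q) mod 191 for each prime factor q of 190:
115^95 ≡ 1 (mod 191)  [q = 2: ≡ 1 ✗]
115^38 ≡ 49 (mod 191)  [q = 5: ≢ 1 ✓]
115^10 ≡ 36 (mod 191)  [q = 19: ≢ 1 ✓]
Since 115^95 ≡ 1, the order of 115 divides 95 < 190, so 115 is not a primitive root.

No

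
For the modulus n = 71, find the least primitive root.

7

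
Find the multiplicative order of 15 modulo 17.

8

The order of 15 must divide φ(17) = 17 − 1 = 16 = 2^4.
Divisors of 16: 1, 2, 4, 8, 16.
Check 15^d mod 17 for each divisor in increasing order:
15^1 ≡ 15 (mod 17)
15^2 ≡ 4 (mod 17)
15^4 ≡ 16 (mod 17)
15^8 ≡ 1 (mod 17) ✓
The smallest such exponent is 8, so the order of 15 is 8.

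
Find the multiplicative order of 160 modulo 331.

330

The order of 160 must divide φ(331) = 331 − 1 = 330 = 2 · 3 · 5 · 11.
Divisors of 330: 1, 2, 3, 5, 6, 10, 11, 15, 22, 30, 33, 55, 66, 110, 165, 330.
Evaluate successive powers at the divisors of 330:
160^1 ≡ 160
160^2 ≡ 113
160^3 ≡ 206
160^5 ≡ 108
160^6 ≡ 68
160^10 ≡ 79
160^11 ≡ 62
160^15 ≡ 257
160^22 ≡ 203
160^30 ≡ 180
160^33 ≡ 8
160^55 ≡ 300
160^66 ≡ 64
160^110 ≡ 299
160^165 ≡ 330
160^330 ≡ 1
Therefore the multiplicative order of 160 modulo 331 is 330.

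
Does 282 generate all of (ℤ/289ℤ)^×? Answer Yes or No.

φ(289) = φ(17^2) = 17·(17−1) = 272 = 2^4 · 17.
It suffices to check that the order of 282 is not a proper divisor of 272: compute 282^(272/q) for q ∈ {2, 17}.
282^136 ≡ 288 (mod 289)  [q = 2: ≢ 1 ✓]
282^16 ≡ 52 (mod 289)  [q = 17: ≢ 1 ✓]
None equal 1, so ord_289(282) = 272: 282 is a primitive root.

Yes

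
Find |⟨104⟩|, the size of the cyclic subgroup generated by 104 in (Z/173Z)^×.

ord(104) | φ(173) = 173 − 1 = 172 = 2^2 · 43.
Divisors of 172: 1, 2, 4, 43, 86, 172.
Compute 104^d (mod 173) for the divisors d until we hit 1:
104^1 ≡ 104 (mod 173)
104^2 ≡ 90 (mod 173)
104^4 ≡ 142 (mod 173)
104^43 ≡ 80 (mod 173)
104^86 ≡ 172 (mod 173)
104^172 ≡ 1 (mod 173) ✓
Therefore the multiplicative order of 104 modulo 173 is 172.

172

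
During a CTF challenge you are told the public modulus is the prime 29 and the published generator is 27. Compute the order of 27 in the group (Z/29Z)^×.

28

The order of 27 must divide φ(29) = 29 − 1 = 28 = 2^2 · 7.
Divisors of 28: 1, 2, 4, 7, 14, 28.
Compute 27^d (mod 29) for the divisors d until we hit 1:
27^1 ≡ 27
27^2 ≡ 4
27^4 ≡ 16
27^7 ≡ 17
27^14 ≡ 28
27^28 ≡ 1
Hence ord(27) = 28.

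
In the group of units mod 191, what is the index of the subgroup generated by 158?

The order of 158 must divide φ(191) = 191 − 1 = 190 = 2 · 5 · 19.
Divisors of 190: 1, 2, 5, 10, 19, 38, 95, 190.
Evaluate successive powers at the divisors of 190:
158^1 ≡ 158 (mod 191)
158^2 ≡ 134 (mod 191)
158^5 ≡ 125 (mod 191)
158^10 ≡ 154 (mod 191)
158^19 ≡ 109 (mod 191)
158^38 ≡ 39 (mod 191)
158^95 ≡ 1 (mod 191) ✓
Thus |⟨158⟩| = ord(158) = 95.
Index = |(Z/191Z)^×| / |⟨158⟩| = 190 / 95 = 2.

2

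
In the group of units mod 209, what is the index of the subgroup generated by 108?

ord(108) | φ(209) = φ(11·19) = (11−1)·(19−1) = 10·18 = 180 = 2^2 · 3^2 · 5.
Divisors of 180: 1, 2, 3, 4, 5, 6, 9, 10, 12, 15, 18, 20, 30, 36, 45, 60, 90, 180.
Evaluate successive powers at the divisors of 180:
108^1 ≡ 108 (mod 209)
108^2 ≡ 169 (mod 209)
108^3 ≡ 69 (mod 209)
108^4 ≡ 137 (mod 209)
108^5 ≡ 166 (mod 209)
108^6 ≡ 163 (mod 209)
108^9 ≡ 170 (mod 209)
108^10 ≡ 177 (mod 209)
108^12 ≡ 26 (mod 209)
108^15 ≡ 122 (mod 209)
108^18 ≡ 58 (mod 209)
108^20 ≡ 188 (mod 209)
108^30 ≡ 45 (mod 209)
108^36 ≡ 20 (mod 209)
108^45 ≡ 56 (mod 209)
108^60 ≡ 144 (mod 209)
108^90 ≡ 1 (mod 209) ✓
The order of 108 is 90, so the subgroup it generates has 90 elements.
The index is φ(209) / ord(108) = 180 / 90 = 2.

2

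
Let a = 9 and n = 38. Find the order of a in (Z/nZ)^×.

ord(9) | φ(38) = φ(2)·φ(19) = 1·18 = 18 = 2 · 3^2.
Divisors of 18: 1, 2, 3, 6, 9, 18.
Test each divisor d:
9^1 ≡ 9 (mod 38)
9^2 ≡ 5 (mod 38)
9^3 ≡ 7 (mod 38)
9^6 ≡ 11 (mod 38)
9^9 ≡ 1 (mod 38) ✓
Hence ord(9) = 9.

9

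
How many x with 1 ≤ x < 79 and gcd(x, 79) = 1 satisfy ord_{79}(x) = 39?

24

φ(79) = 79 − 1 = 78 = 2 · 3 · 13.
In a cyclic group of order 78, there are φ(d) elements of order d for each divisor d of 78, and zero for non-divisors.
39 = 3 · 13 divides 78, and φ(39) = 24.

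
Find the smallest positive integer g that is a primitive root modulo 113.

φ(113) = 113 − 1 = 112 = 2^4 · 7.
g is a primitive root iff g^(112/q) ≢ 1 (mod 113) for each prime q ∈ {2, 7}.
g = 2: 2^56 ≡ 1 — hits 1, so not a primitive root.
g = 3: 3^56 ≡ 112; 3^16 ≡ 49 — none is 1, so 3 is a primitive root.
Hence the least primitive root of 113 is 3.

3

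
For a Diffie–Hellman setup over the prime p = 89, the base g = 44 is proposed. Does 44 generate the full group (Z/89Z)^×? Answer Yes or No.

No

φ(89) = 89 − 1 = 88 = 2^3 · 11.
It suffices to check that the order of 44 is not a proper divisor of 88: compute 44^(88/q) for q ∈ {2, 11}.
44^44 ≡ 1 (mod 89)  [q = 2: ≡ 1 ✗]
44^8 ≡ 8 (mod 89)  [q = 11: ≢ 1 ✓]
Since 44^44 ≡ 1, the order of 44 divides 44 < 88, so 44 is not a primitive root.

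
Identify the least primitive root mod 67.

2

φ(67) = 67 − 1 = 66 = 2 · 3 · 11.
g is a primitive root iff g^(66/q) ≢ 1 (mod 67) for each prime q ∈ {2, 3, 11}.
g = 2: 2^33 ≡ 66; 2^22 ≡ 37; 2^6 ≡ 64 — none is 1, so 2 is a primitive root.
So 2 is the smallest generator of (Z/67Z)^×.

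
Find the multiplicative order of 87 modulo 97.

96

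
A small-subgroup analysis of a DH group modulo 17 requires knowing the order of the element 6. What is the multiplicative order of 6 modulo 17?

16

By Lagrange's theorem, ord_17(6) divides φ(17) = 17 − 1 = 16 = 2^4.
Divisors of 16: 1, 2, 4, 8, 16.
Evaluate successive powers at the divisors of 16:
6^1 ≡ 6
6^2 ≡ 2
6^4 ≡ 4
6^8 ≡ 16
6^16 ≡ 1
Therefore the multiplicative order of 6 modulo 17 is 16.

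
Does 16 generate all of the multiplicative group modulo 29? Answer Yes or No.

φ(29) = 29 − 1 = 28 = 2^2 · 7.
It suffices to check that the order of 16 is not a proper divisor of 28: compute 16^(28/q) for q ∈ {2, 7}.
16^14 ≡ 1 (mod 29)  [q = 2: ≡ 1 ✗]
16^4 ≡ 25 (mod 29)  [q = 7: ≢ 1 ✓]
The check at q = 2 fails, so 16 generates a proper subgroup.

No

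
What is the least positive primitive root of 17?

φ(17) = 17 − 1 = 16 = 2^4.
g is a primitive root iff g^(16/q) ≢ 1 (mod 17) for each prime q ∈ {2}.
g = 2: 2^8 ≡ 1 — hits 1, so not a primitive root.
g = 3: 3^8 ≡ 16 — none is 1, so 3 is a primitive root.
So 3 is the smallest generator of (Z/17Z)^×.

3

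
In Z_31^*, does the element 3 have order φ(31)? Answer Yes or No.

φ(31) = 31 − 1 = 30 = 2 · 3 · 5.
It suffices to check that the order of 3 is not a proper divisor of 30: compute 3^(30/q) for q ∈ {2, 3, 5}.
3^15 ≡ 30 (mod 31)  [q = 2: ≢ 1 ✓]
3^10 ≡ 25 (mod 31)  [q = 3: ≢ 1 ✓]
3^6 ≡ 16 (mod 31)  [q = 5: ≢ 1 ✓]
Every test exponent gives a nontrivial residue, hence 3 generates the full group.

Yes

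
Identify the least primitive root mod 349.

φ(349) = 349 − 1 = 348 = 2^2 · 3 · 29.
g is a primitive root iff g^(348/q) ≢ 1 (mod 349) for each prime q ∈ {2, 3, 29}.
g = 2: 2^174 ≡ 348; 2^116 ≡ 226; 2^12 ≡ 257 — none is 1, so 2 is a primitive root.
The smallest primitive root modulo 349 is 2.

2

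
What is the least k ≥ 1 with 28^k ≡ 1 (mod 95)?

ord(28) | φ(95) = φ(5·19) = (5−1)·(19−1) = 4·18 = 72 = 2^3 · 3^2.
Divisors of 72: 1, 2, 3, 4, 6, 8, 9, 12, 18, 24, 36, 72.
Check 28^d mod 95 for each divisor in increasing order:
28^1 ≡ 28 (mod 95)
28^2 ≡ 24 (mod 95)
28^3 ≡ 7 (mod 95)
28^4 ≡ 6 (mod 95)
28^6 ≡ 49 (mod 95)
28^8 ≡ 36 (mod 95)
28^9 ≡ 58 (mod 95)
28^12 ≡ 26 (mod 95)
28^18 ≡ 39 (mod 95)
28^24 ≡ 11 (mod 95)
28^36 ≡ 1 (mod 95) ✓
Therefore the multiplicative order of 28 modulo 95 is 36.

36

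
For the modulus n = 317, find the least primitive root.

2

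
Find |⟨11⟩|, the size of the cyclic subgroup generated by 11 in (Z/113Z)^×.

Since 11 ∈ (Z/113Z)^×, its order divides φ(113) = 113 − 1 = 112 = 2^4 · 7.
Divisors of 112: 1, 2, 4, 7, 8, 14, 16, 28, 56, 112.
Compute 11^d (mod 113) for the divisors d until we hit 1:
11^1 ≡ 11 (mod 113)
11^2 ≡ 8 (mod 113)
11^4 ≡ 64 (mod 113)
11^7 ≡ 95 (mod 113)
11^8 ≡ 28 (mod 113)
11^14 ≡ 98 (mod 113)
11^16 ≡ 106 (mod 113)
11^28 ≡ 112 (mod 113)
11^56 ≡ 1 (mod 113) ✓
Therefore the multiplicative order of 11 modulo 113 is 56.

56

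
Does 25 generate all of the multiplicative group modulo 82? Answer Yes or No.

No

φ(82) = φ(2)·φ(41) = 1·40 = 40 = 2^3 · 5.
25 is a primitive root mod 82 iff 25^(φ(82)/q) ≢ 1 for every prime q | φ(82), i.e. q ∈ {2, 5}.
25^20 ≡ 1 (mod 82)  [q = 2: ≡ 1 ✗]
25^8 ≡ 37 (mod 82)  [q = 5: ≢ 1 ✓]
The check at q = 2 fails, so 25 generates a proper subgroup.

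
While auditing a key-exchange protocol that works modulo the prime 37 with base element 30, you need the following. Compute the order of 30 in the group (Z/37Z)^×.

18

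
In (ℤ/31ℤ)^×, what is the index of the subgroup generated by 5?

10

By Lagrange's theorem, ord_31(5) divides φ(31) = 31 − 1 = 30 = 2 · 3 · 5.
Divisors of 30: 1, 2, 3, 5, 6, 10, 15, 30.
Check 5^d mod 31 for each divisor in increasing order:
5^1 ≡ 5
5^2 ≡ 25
5^3 ≡ 1
Thus |⟨5⟩| = ord(5) = 3.
Index = |(Z/31Z)^×| / |⟨5⟩| = 30 / 3 = 10.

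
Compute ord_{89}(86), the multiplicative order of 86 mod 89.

88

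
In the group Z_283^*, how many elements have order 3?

φ(283) = 283 − 1 = 282 = 2 · 3 · 47.
Since (Z/283Z)^× is cyclic of order 282, the number of elements of order d is φ(d) when d | 282 and 0 otherwise.
3 | 282, and φ(3) = 3 − 1 = 2.

2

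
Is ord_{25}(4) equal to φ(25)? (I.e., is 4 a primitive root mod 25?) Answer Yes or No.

φ(25) = φ(5^2) = 5·(5−1) = 20 = 2^2 · 5.
An element g generates (Z/25Z)^× iff g^(20/q) ≢ 1 (mod 25) for each prime q ∈ {2, 5}.
4^10 ≡ 1 (mod 25)  [q = 2: ≡ 1 ✗]
4^4 ≡ 6 (mod 25)  [q = 5: ≢ 1 ✓]
Since 4^10 ≡ 1, the order of 4 divides 10 < 20, so 4 is not a primitive root.

No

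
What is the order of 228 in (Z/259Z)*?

The order of 228 must divide φ(259) = φ(7·37) = (7−1)·(37−1) = 6·36 = 216 = 2^3 · 3^3.
Divisors of 216: 1, 2, 3, 4, 6, 8, 9, 12, 18, 24, 27, 36, 54, 72, 108, 216.
Evaluate successive powers at the divisors of 216:
228^1 ≡ 228
228^2 ≡ 184
228^3 ≡ 253
228^4 ≡ 186
228^6 ≡ 36
228^8 ≡ 149
228^9 ≡ 43
228^12 ≡ 1
So ord_259(228) = 12.

12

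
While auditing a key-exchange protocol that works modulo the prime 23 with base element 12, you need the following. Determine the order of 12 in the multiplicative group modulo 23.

Since 12 ∈ (Z/23Z)^×, its order divides φ(23) = 23 − 1 = 22 = 2 · 11.
Divisors of 22: 1, 2, 11, 22.
Test each divisor d:
12^1 ≡ 12
12^2 ≡ 6
12^11 ≡ 1
The smallest such exponent is 11, so the order of 12 is 11.

11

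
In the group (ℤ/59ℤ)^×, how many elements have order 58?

φ(59) = 59 − 1 = 58 = 2 · 29.
Since (Z/59Z)^× is cyclic of order 58, the number of elements of order d is φ(d) when d | 58 and 0 otherwise.
58 = 2 · 29 divides 58, and φ(58) = 28.

28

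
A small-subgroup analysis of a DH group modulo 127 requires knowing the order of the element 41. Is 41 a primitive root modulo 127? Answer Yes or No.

No

φ(127) = 127 − 1 = 126 = 2 · 3^2 · 7.
It suffices to check that the order of 41 is not a proper divisor of 126: compute 41^(126/q) for q ∈ {2, 3, 7}.
41^63 ≡ 1 (mod 127)  [q = 2: ≡ 1 ✗]
41^42 ≡ 19 (mod 127)  [q = 3: ≢ 1 ✓]
41^18 ≡ 64 (mod 127)  [q = 7: ≢ 1 ✓]
41^63 ≡ 1 shows ord(41) | 63, strictly less than φ(127); not a primitive root.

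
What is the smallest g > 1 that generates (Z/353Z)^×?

φ(353) = 353 − 1 = 352 = 2^5 · 11.
g is a primitive root iff g^(352/q) ≢ 1 (mod 353) for each prime q ∈ {2, 11}.
g = 2: 2^176 ≡ 1 — hits 1, so not a primitive root.
g = 3: 3^176 ≡ 352; 3^32 ≡ 140 — none is 1, so 3 is a primitive root.
So 3 is the smallest generator of (Z/353Z)^×.

3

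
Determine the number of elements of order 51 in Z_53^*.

0

φ(53) = 53 − 1 = 52 = 2^2 · 13.
In a cyclic group of order 52, there are φ(d) elements of order d for each divisor d of 52, and zero for non-divisors.
Since 51 ∤ 52, the count is 0.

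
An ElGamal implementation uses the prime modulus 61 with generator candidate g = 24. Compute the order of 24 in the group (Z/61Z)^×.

ord(24) | φ(61) = 61 − 1 = 60 = 2^2 · 3 · 5.
Divisors of 60: 1, 2, 3, 4, 5, 6, 10, 12, 15, 20, 30, 60.
Check 24^d mod 61 for each divisor in increasing order:
24^1 ≡ 24 (mod 61)
24^2 ≡ 27 (mod 61)
24^3 ≡ 38 (mod 61)
24^4 ≡ 58 (mod 61)
24^5 ≡ 50 (mod 61)
24^6 ≡ 41 (mod 61)
24^10 ≡ 60 (mod 61)
24^12 ≡ 34 (mod 61)
24^15 ≡ 11 (mod 61)
24^20 ≡ 1 (mod 61) ✓
So ord_61(24) = 20.

20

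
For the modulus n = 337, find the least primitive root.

10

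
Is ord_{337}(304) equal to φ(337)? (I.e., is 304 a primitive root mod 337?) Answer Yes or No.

Yes

φ(337) = 337 − 1 = 336 = 2^4 · 3 · 7.
Test 304^(336/q) mod 337 for each prime factor q of 336:
304^168 ≡ 336 (mod 337)  [q = 2: ≢ 1 ✓]
304^112 ≡ 208 (mod 337)  [q = 3: ≢ 1 ✓]
304^48 ≡ 295 (mod 337)  [q = 7: ≢ 1 ✓]
None equal 1, so ord_337(304) = 336: 304 is a primitive root.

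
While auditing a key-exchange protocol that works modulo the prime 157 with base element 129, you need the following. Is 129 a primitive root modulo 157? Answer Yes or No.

φ(157) = 157 − 1 = 156 = 2^2 · 3 · 13.
129 is a primitive root mod 157 iff 129^(φ(157)/q) ≢ 1 for every prime q | φ(157), i.e. q ∈ {2, 3, 13}.
129^78 ≡ 156 (mod 157)  [q = 2: ≢ 1 ✓]
129^52 ≡ 1 (mod 157)  [q = 3: ≡ 1 ✗]
129^12 ≡ 1 (mod 157)  [q = 13: ≡ 1 ✗]
The check at q = 3 fails, so 129 generates a proper subgroup.

No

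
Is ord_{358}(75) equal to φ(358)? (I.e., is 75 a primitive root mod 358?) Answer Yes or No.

φ(358) = φ(2)·φ(179) = 1·178 = 178 = 2 · 89.
75 is a primitive root mod 358 iff 75^(φ(358)/q) ≢ 1 for every prime q | φ(358), i.e. q ∈ {2, 89}.
75^89 ≡ 1 (mod 358)  [q = 2: ≡ 1 ✗]
75^2 ≡ 255 (mod 358)  [q = 89: ≢ 1 ✓]
Since 75^89 ≡ 1, the order of 75 divides 89 < 178, so 75 is not a primitive root.

No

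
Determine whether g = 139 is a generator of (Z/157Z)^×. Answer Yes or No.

Yes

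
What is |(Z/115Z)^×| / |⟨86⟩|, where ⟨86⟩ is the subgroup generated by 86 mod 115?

The order of 86 must divide φ(115) = φ(5·23) = (5−1)·(23−1) = 4·22 = 88 = 2^3 · 11.
Divisors of 88: 1, 2, 4, 8, 11, 22, 44, 88.
Evaluate successive powers at the divisors of 88:
86^1 ≡ 86 (mod 115)
86^2 ≡ 36 (mod 115)
86^4 ≡ 31 (mod 115)
86^8 ≡ 41 (mod 115)
86^11 ≡ 91 (mod 115)
86^22 ≡ 1 (mod 115) ✓
Thus |⟨86⟩| = ord(86) = 22.
[(Z/115Z)^× : ⟨86⟩] = 88/22 = 4.

4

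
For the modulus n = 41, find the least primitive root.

6

φ(41) = 41 − 1 = 40 = 2^3 · 5.
g is a primitive root iff g^(40/q) ≢ 1 (mod 41) for each prime q ∈ {2, 5}.
g = 2: 2^20 ≡ 1 — hits 1, so not a primitive root.
g = 3: 3^20 ≡ 40; 3^8 ≡ 1 — hits 1, so not a primitive root.
g = 4: 4^20 ≡ 1 — hits 1, so not a primitive root.
g = 5: 5^20 ≡ 1 — hits 1, so not a primitive root.
g = 6: 6^20 ≡ 40; 6^8 ≡ 10 — none is 1, so 6 is a primitive root.
So 6 is the smallest generator of (Z/41Z)^×.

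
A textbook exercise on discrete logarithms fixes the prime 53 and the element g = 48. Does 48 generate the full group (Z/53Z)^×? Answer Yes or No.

φ(53) = 53 − 1 = 52 = 2^2 · 13.
It suffices to check that the order of 48 is not a proper divisor of 52: compute 48^(52/q) for q ∈ {2, 13}.
48^26 ≡ 52 (mod 53)  [q = 2: ≢ 1 ✓]
48^4 ≡ 42 (mod 53)  [q = 13: ≢ 1 ✓]
None equal 1, so ord_53(48) = 52: 48 is a primitive root.

Yes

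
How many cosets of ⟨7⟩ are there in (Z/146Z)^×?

3

The order of 7 must divide φ(146) = φ(2)·φ(73) = 1·72 = 72 = 2^3 · 3^2.
Divisors of 72: 1, 2, 3, 4, 6, 8, 9, 12, 18, 24, 36, 72.
Evaluate successive powers at the divisors of 72:
7^1 ≡ 7 (mod 146)
7^2 ≡ 49 (mod 146)
7^3 ≡ 51 (mod 146)
7^4 ≡ 65 (mod 146)
7^6 ≡ 119 (mod 146)
7^8 ≡ 137 (mod 146)
7^9 ≡ 83 (mod 146)
7^12 ≡ 145 (mod 146)
7^18 ≡ 27 (mod 146)
7^24 ≡ 1 (mod 146) ✓
So ord_146(7) = 24, hence |⟨7⟩| = 24.
Index = |(Z/146Z)^×| / |⟨7⟩| = 72 / 24 = 3.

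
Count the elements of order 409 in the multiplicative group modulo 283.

φ(283) = 283 − 1 = 282 = 2 · 3 · 47.
Since (Z/283Z)^× is cyclic of order 282, the number of elements of order d is φ(d) when d | 282 and 0 otherwise.
409 does not divide 282, so no element of (Z/283Z)^× has order 409.

0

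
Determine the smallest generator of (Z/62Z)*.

φ(62) = φ(2)·φ(31) = 1·30 = 30 = 2 · 3 · 5.
g is a primitive root iff g^(30/q) ≢ 1 (mod 62) for each prime q ∈ {2, 3, 5}.
g = 2: gcd(2, 62) = 2 > 1, not a unit — skip.
g = 3: 3^15 ≡ 61; 3^10 ≡ 25; 3^6 ≡ 47 — none is 1, so 3 is a primitive root.
So 3 is the smallest generator of (Z/62Z)^×.

3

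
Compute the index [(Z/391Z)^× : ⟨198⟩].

2

By Lagrange's theorem, ord_391(198) divides φ(391) = φ(17·23) = (17−1)·(23−1) = 16·22 = 352 = 2^5 · 11.
Divisors of 352: 1, 2, 4, 8, 11, 16, 22, 32, 44, 88, 176, 352.
Test each divisor d:
198^1 ≡ 198 (mod 391)
198^2 ≡ 104 (mod 391)
198^4 ≡ 259 (mod 391)
198^8 ≡ 220 (mod 391)
198^11 ≡ 114 (mod 391)
198^16 ≡ 307 (mod 391)
198^22 ≡ 93 (mod 391)
198^32 ≡ 18 (mod 391)
198^44 ≡ 47 (mod 391)
198^88 ≡ 254 (mod 391)
198^176 ≡ 1 (mod 391) ✓
Thus |⟨198⟩| = ord(198) = 176.
[(Z/391Z)^× : ⟨198⟩] = 352/176 = 2.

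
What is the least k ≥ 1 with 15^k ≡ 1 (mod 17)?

8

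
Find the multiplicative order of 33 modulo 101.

50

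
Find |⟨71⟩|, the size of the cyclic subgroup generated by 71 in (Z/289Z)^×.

By Lagrange's theorem, ord_289(71) divides φ(289) = φ(17^2) = 17·(17−1) = 272 = 2^4 · 17.
Divisors of 272: 1, 2, 4, 8, 16, 17, 34, 68, 136, 272.
Check 71^d mod 289 for each divisor in increasing order:
71^1 ≡ 71 (mod 289)
71^2 ≡ 128 (mod 289)
71^4 ≡ 200 (mod 289)
71^8 ≡ 118 (mod 289)
71^16 ≡ 52 (mod 289)
71^17 ≡ 224 (mod 289)
71^34 ≡ 179 (mod 289)
71^68 ≡ 251 (mod 289)
71^136 ≡ 288 (mod 289)
71^272 ≡ 1 (mod 289) ✓
So ord_289(71) = 272.

272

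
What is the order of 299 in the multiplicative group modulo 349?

348

By Lagrange's theorem, ord_349(299) divides φ(349) = 349 − 1 = 348 = 2^2 · 3 · 29.
Divisors of 348: 1, 2, 3, 4, 6, 12, 29, 58, 87, 116, 174, 348.
Check 299^d mod 349 for each divisor in increasing order:
299^1 ≡ 299 (mod 349)
299^2 ≡ 57 (mod 349)
299^3 ≡ 291 (mod 349)
299^4 ≡ 108 (mod 349)
299^6 ≡ 223 (mod 349)
299^12 ≡ 171 (mod 349)
299^29 ≡ 160 (mod 349)
299^58 ≡ 123 (mod 349)
299^87 ≡ 136 (mod 349)
299^116 ≡ 122 (mod 349)
299^174 ≡ 348 (mod 349)
299^348 ≡ 1 (mod 349) ✓
So ord_349(299) = 348.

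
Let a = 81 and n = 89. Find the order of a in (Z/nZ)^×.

By Lagrange's theorem, ord_89(81) divides φ(89) = 89 − 1 = 88 = 2^3 · 11.
Divisors of 88: 1, 2, 4, 8, 11, 22, 44, 88.
Check 81^d mod 89 for each divisor in increasing order:
81^1 ≡ 81 (mod 89)
81^2 ≡ 64 (mod 89)
81^4 ≡ 2 (mod 89)
81^8 ≡ 4 (mod 89)
81^11 ≡ 88 (mod 89)
81^22 ≡ 1 (mod 89) ✓
So ord_89(81) = 22.

22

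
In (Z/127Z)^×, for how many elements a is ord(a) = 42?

φ(127) = 127 − 1 = 126 = 2 · 3^2 · 7.
(Z/127Z)^× is cyclic (|G| = 126); a cyclic group of order m has exactly φ(d) elements of each order d | m, and none otherwise.
42 = 2 · 3 · 7 divides 126, and φ(42) = 12.

12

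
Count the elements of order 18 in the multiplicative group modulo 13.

φ(13) = 13 − 1 = 12 = 2^2 · 3.
In a cyclic group of order 12, there are φ(d) elements of order d for each divisor d of 12, and zero for non-divisors.
Since 18 ∤ 12, the count is 0.

0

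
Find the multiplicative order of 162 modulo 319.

20

The order of 162 must divide φ(319) = φ(11·29) = (11−1)·(29−1) = 10·28 = 280 = 2^3 · 5 · 7.
Divisors of 280: 1, 2, 4, 5, 7, 8, 10, 14, 20, 28, 35, 40, 56, 70, 140, 280.
Evaluate successive powers at the divisors of 280:
162^1 ≡ 162
162^2 ≡ 86
162^4 ≡ 59
162^5 ≡ 307
162^7 ≡ 244
162^8 ≡ 291
162^10 ≡ 144
162^14 ≡ 202
162^20 ≡ 1
The smallest such exponent is 20, so the order of 162 is 20.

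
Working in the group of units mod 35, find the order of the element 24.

Since 24 ∈ (Z/35Z)^×, its order divides φ(35) = φ(5·7) = (5−1)·(7−1) = 4·6 = 24 = 2^3 · 3.
Divisors of 24: 1, 2, 3, 4, 6, 8, 12, 24.
Check 24^d mod 35 for each divisor in increasing order:
24^1 ≡ 24
24^2 ≡ 16
24^3 ≡ 34
24^4 ≡ 11
24^6 ≡ 1
The smallest such exponent is 6, so the order of 24 is 6.

6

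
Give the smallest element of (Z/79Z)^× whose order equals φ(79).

3

φ(79) = 79 − 1 = 78 = 2 · 3 · 13.
g is a primitive root iff g^(78/q) ≢ 1 (mod 79) for each prime q ∈ {2, 3, 13}.
g = 2: 2^39 ≡ 1 — hits 1, so not a primitive root.
g = 3: 3^39 ≡ 78; 3^26 ≡ 23; 3^6 ≡ 18 — none is 1, so 3 is a primitive root.
So 3 is the smallest generator of (Z/79Z)^×.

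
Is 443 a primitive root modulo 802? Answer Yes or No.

φ(802) = φ(2)·φ(401) = 1·400 = 400 = 2^4 · 5^2.
443 is a primitive root mod 802 iff 443^(φ(802)/q) ≢ 1 for every prime q | φ(802), i.e. q ∈ {2, 5}.
443^200 ≡ 801 (mod 802)  [q = 2: ≢ 1 ✓]
443^80 ≡ 39 (mod 802)  [q = 5: ≢ 1 ✓]
Every test exponent gives a nontrivial residue, hence 443 generates the full group.

Yes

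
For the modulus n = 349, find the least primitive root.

2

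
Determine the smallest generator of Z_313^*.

10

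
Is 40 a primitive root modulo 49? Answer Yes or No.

φ(49) = φ(7^2) = 7·(7−1) = 42 = 2 · 3 · 7.
An element g generates (Z/49Z)^× iff g^(42/q) ≢ 1 (mod 49) for each prime q ∈ {2, 3, 7}.
40^21 ≡ 48 (mod 49)  [q = 2: ≢ 1 ✓]
40^14 ≡ 18 (mod 49)  [q = 3: ≢ 1 ✓]
40^6 ≡ 36 (mod 49)  [q = 7: ≢ 1 ✓]
None equal 1, so ord_49(40) = 42: 40 is a primitive root.

Yes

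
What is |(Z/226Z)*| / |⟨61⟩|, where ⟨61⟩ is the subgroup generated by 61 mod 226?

2

The order of 61 must divide φ(226) = φ(2)·φ(113) = 1·112 = 112 = 2^4 · 7.
Divisors of 112: 1, 2, 4, 7, 8, 14, 16, 28, 56, 112.
Check 61^d mod 226 for each divisor in increasing order:
61^1 ≡ 61
61^2 ≡ 105
61^4 ≡ 177
61^7 ≡ 69
61^8 ≡ 141
61^14 ≡ 15
61^16 ≡ 219
61^28 ≡ 225
61^56 ≡ 1
Thus |⟨61⟩| = ord(61) = 56.
Index = |(Z/226Z)^×| / |⟨61⟩| = 112 / 56 = 2.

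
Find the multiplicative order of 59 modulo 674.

Since 59 ∈ (Z/674Z)^×, its order divides φ(674) = φ(2)·φ(337) = 1·336 = 336 = 2^4 · 3 · 7.
Divisors of 336: 1, 2, 3, 4, 6, 7, 8, 12, 14, 16, 21, 24, 28, 42, 48, 56, 84, 112, 168, 336.
Test each divisor d:
59^1 ≡ 59 (mod 674)
59^2 ≡ 111 (mod 674)
59^3 ≡ 483 (mod 674)
59^4 ≡ 189 (mod 674)
59^6 ≡ 85 (mod 674)
59^7 ≡ 297 (mod 674)
59^8 ≡ 673 (mod 674)
59^12 ≡ 485 (mod 674)
59^14 ≡ 589 (mod 674)
59^16 ≡ 1 (mod 674) ✓
The smallest such exponent is 16, so the order of 59 is 16.

16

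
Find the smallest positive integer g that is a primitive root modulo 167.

5

φ(167) = 167 − 1 = 166 = 2 · 83.
Test candidates g = 2, 3, … against the prime factors q ∈ {2, 83} of φ(167): g is a generator iff g^(166/q) ≢ 1 for every such q.
g = 2: 2^83 ≡ 1 — hits 1, so not a primitive root.
g = 3: 3^83 ≡ 1 — hits 1, so not a primitive root.
g = 4: 4^83 ≡ 1 — hits 1, so not a primitive root.
g = 5: 5^83 ≡ 166; 5^2 ≡ 25 — none is 1, so 5 is a primitive root.
The smallest primitive root modulo 167 is 5.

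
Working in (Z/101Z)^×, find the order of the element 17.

10

Since 17 ∈ (Z/101Z)^×, its order divides φ(101) = 101 − 1 = 100 = 2^2 · 5^2.
Divisors of 100: 1, 2, 4, 5, 10, 20, 25, 50, 100.
Compute 17^d (mod 101) for the divisors d until we hit 1:
17^1 ≡ 17 (mod 101)
17^2 ≡ 87 (mod 101)
17^4 ≡ 95 (mod 101)
17^5 ≡ 100 (mod 101)
17^10 ≡ 1 (mod 101) ✓
Therefore the multiplicative order of 17 modulo 101 is 10.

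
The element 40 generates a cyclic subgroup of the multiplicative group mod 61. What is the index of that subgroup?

5

By Lagrange's theorem, ord_61(40) divides φ(61) = 61 − 1 = 60 = 2^2 · 3 · 5.
Divisors of 60: 1, 2, 3, 4, 5, 6, 10, 12, 15, 20, 30, 60.
Compute 40^d (mod 61) for the divisors d until we hit 1:
40^1 ≡ 40 (mod 61)
40^2 ≡ 14 (mod 61)
40^3 ≡ 11 (mod 61)
40^4 ≡ 13 (mod 61)
40^5 ≡ 32 (mod 61)
40^6 ≡ 60 (mod 61)
40^10 ≡ 48 (mod 61)
40^12 ≡ 1 (mod 61) ✓
So ord_61(40) = 12, hence |⟨40⟩| = 12.
Index = |(Z/61Z)^×| / |⟨40⟩| = 60 / 12 = 5.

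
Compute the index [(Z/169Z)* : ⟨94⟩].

The order of 94 must divide φ(169) = φ(13^2) = 13·(13−1) = 156 = 2^2 · 3 · 13.
Divisors of 156: 1, 2, 3, 4, 6, 12, 13, 26, 39, 52, 78, 156.
Test each divisor d:
94^1 ≡ 94 (mod 169)
94^2 ≡ 48 (mod 169)
94^3 ≡ 118 (mod 169)
94^4 ≡ 107 (mod 169)
94^6 ≡ 66 (mod 169)
94^12 ≡ 131 (mod 169)
94^13 ≡ 146 (mod 169)
94^26 ≡ 22 (mod 169)
94^39 ≡ 1 (mod 169) ✓
The order of 94 is 39, so the subgroup it generates has 39 elements.
The index is φ(169) / ord(94) = 156 / 39 = 4.

4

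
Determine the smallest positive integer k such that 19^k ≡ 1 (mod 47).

46

Since 19 ∈ (Z/47Z)^×, its order divides φ(47) = 47 − 1 = 46 = 2 · 23.
Divisors of 46: 1, 2, 23, 46.
Test each divisor d:
19^1 ≡ 19 (mod 47)
19^2 ≡ 32 (mod 47)
19^23 ≡ 46 (mod 47)
19^46 ≡ 1 (mod 47) ✓
The smallest such exponent is 46, so the order of 19 is 46.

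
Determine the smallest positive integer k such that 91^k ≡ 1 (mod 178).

The order of 91 must divide φ(178) = φ(2)·φ(89) = 1·88 = 88 = 2^3 · 11.
Divisors of 88: 1, 2, 4, 8, 11, 22, 44, 88.
Check 91^d mod 178 for each divisor in increasing order:
91^1 ≡ 91 (mod 178)
91^2 ≡ 93 (mod 178)
91^4 ≡ 105 (mod 178)
91^8 ≡ 167 (mod 178)
91^11 ≡ 1 (mod 178) ✓
So ord_178(91) = 11.

11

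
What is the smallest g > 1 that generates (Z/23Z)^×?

5

φ(23) = 23 − 1 = 22 = 2 · 11.
g is a primitive root iff g^(22/q) ≢ 1 (mod 23) for each prime q ∈ {2, 11}.
g = 2: 2^11 ≡ 1 — hits 1, so not a primitive root.
g = 3: 3^11 ≡ 1 — hits 1, so not a primitive root.
g = 4: 4^11 ≡ 1 — hits 1, so not a primitive root.
g = 5: 5^11 ≡ 22; 5^2 ≡ 2 — none is 1, so 5 is a primitive root.
Hence the least primitive root of 23 is 5.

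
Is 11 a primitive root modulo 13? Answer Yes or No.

φ(13) = 13 − 1 = 12 = 2^2 · 3.
11 is a primitive root mod 13 iff 11^(φ(13)/q) ≢ 1 for every prime q | φ(13), i.e. q ∈ {2, 3}.
11^6 ≡ 12 (mod 13)  [q = 2: ≢ 1 ✓]
11^4 ≡ 3 (mod 13)  [q = 3: ≢ 1 ✓]
All checks pass, so 11 has order 12 and is a primitive root modulo 13.

Yes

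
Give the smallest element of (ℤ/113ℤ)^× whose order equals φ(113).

φ(113) = 113 − 1 = 112 = 2^4 · 7.
g is a primitive root iff g^(112/q) ≢ 1 (mod 113) for each prime q ∈ {2, 7}.
g = 2: 2^56 ≡ 1 — hits 1, so not a primitive root.
g = 3: 3^56 ≡ 112; 3^16 ≡ 49 — none is 1, so 3 is a primitive root.
So 3 is the smallest generator of (Z/113Z)^×.

3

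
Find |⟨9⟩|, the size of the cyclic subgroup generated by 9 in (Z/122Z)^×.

By Lagrange's theorem, ord_122(9) divides φ(122) = φ(2)·φ(61) = 1·60 = 60 = 2^2 · 3 · 5.
Divisors of 60: 1, 2, 3, 4, 5, 6, 10, 12, 15, 20, 30, 60.
Test each divisor d:
9^1 ≡ 9
9^2 ≡ 81
9^3 ≡ 119
9^4 ≡ 95
9^5 ≡ 1
Therefore the multiplicative order of 9 modulo 122 is 5.

5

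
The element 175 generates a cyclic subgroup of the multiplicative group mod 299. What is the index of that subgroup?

2

Since 175 ∈ (Z/299Z)^×, its order divides φ(299) = φ(13·23) = (13−1)·(23−1) = 12·22 = 264 = 2^3 · 3 · 11.
Divisors of 264: 1, 2, 3, 4, 6, 8, 11, 12, 22, 24, 33, 44, 66, 88, 132, 264.
Compute 175^d (mod 299) for the divisors d until we hit 1:
175^1 ≡ 175 (mod 299)
175^2 ≡ 127 (mod 299)
175^3 ≡ 99 (mod 299)
175^4 ≡ 282 (mod 299)
175^6 ≡ 233 (mod 299)
175^8 ≡ 289 (mod 299)
175^11 ≡ 206 (mod 299)
175^12 ≡ 170 (mod 299)
175^22 ≡ 277 (mod 299)
175^24 ≡ 196 (mod 299)
175^33 ≡ 252 (mod 299)
175^44 ≡ 185 (mod 299)
175^66 ≡ 116 (mod 299)
175^88 ≡ 139 (mod 299)
175^132 ≡ 1 (mod 299) ✓
The order of 175 is 132, so the subgroup it generates has 132 elements.
[(Z/299Z)^× : ⟨175⟩] = 264/132 = 2.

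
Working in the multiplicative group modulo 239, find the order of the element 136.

119

By Lagrange's theorem, ord_239(136) divides φ(239) = 239 − 1 = 238 = 2 · 7 · 17.
Divisors of 238: 1, 2, 7, 14, 17, 34, 119, 238.
Evaluate successive powers at the divisors of 238:
136^1 ≡ 136 (mod 239)
136^2 ≡ 93 (mod 239)
136^7 ≡ 101 (mod 239)
136^14 ≡ 163 (mod 239)
136^17 ≡ 10 (mod 239)
136^34 ≡ 100 (mod 239)
136^119 ≡ 1 (mod 239) ✓
The smallest such exponent is 119, so the order of 136 is 119.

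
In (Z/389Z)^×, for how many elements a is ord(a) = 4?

2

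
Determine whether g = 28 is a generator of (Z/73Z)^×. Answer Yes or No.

Yes

φ(73) = 73 − 1 = 72 = 2^3 · 3^2.
28 is a primitive root mod 73 iff 28^(φ(73)/q) ≢ 1 for every prime q | φ(73), i.e. q ∈ {2, 3}.
28^36 ≡ 72 (mod 73)  [q = 2: ≢ 1 ✓]
28^24 ≡ 8 (mod 73)  [q = 3: ≢ 1 ✓]
None equal 1, so ord_73(28) = 72: 28 is a primitive root.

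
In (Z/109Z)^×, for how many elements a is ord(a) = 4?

2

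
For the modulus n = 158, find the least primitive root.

3

φ(158) = φ(2)·φ(79) = 1·78 = 78 = 2 · 3 · 13.
Test candidates g = 2, 3, … against the prime factors q ∈ {2, 3, 13} of φ(158): g is a generator iff g^(78/q) ≢ 1 for every such q.
g = 2: gcd(2, 158) = 2 > 1, not a unit — skip.
g = 3: 3^39 ≡ 157; 3^26 ≡ 23; 3^6 ≡ 97 — none is 1, so 3 is a primitive root.
Hence the least primitive root of 158 is 3.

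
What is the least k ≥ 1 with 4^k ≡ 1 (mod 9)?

3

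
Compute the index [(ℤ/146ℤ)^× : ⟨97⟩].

6

ord(97) | φ(146) = φ(2)·φ(73) = 1·72 = 72 = 2^3 · 3^2.
Divisors of 72: 1, 2, 3, 4, 6, 8, 9, 12, 18, 24, 36, 72.
Evaluate successive powers at the divisors of 72:
97^1 ≡ 97 (mod 146)
97^2 ≡ 65 (mod 146)
97^3 ≡ 27 (mod 146)
97^4 ≡ 137 (mod 146)
97^6 ≡ 145 (mod 146)
97^8 ≡ 81 (mod 146)
97^9 ≡ 119 (mod 146)
97^12 ≡ 1 (mod 146) ✓
The order of 97 is 12, so the subgroup it generates has 12 elements.
The index is φ(146) / ord(97) = 72 / 12 = 6.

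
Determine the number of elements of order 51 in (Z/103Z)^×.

32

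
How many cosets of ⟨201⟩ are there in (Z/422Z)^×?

14

Since 201 ∈ (Z/422Z)^×, its order divides φ(422) = φ(2)·φ(211) = 1·210 = 210 = 2 · 3 · 5 · 7.
Divisors of 210: 1, 2, 3, 5, 6, 7, 10, 14, 15, 21, 30, 35, 42, 70, 105, 210.
Test each divisor d:
201^1 ≡ 201 (mod 422)
201^2 ≡ 311 (mod 422)
201^3 ≡ 55 (mod 422)
201^5 ≡ 225 (mod 422)
201^6 ≡ 71 (mod 422)
201^7 ≡ 345 (mod 422)
201^10 ≡ 407 (mod 422)
201^14 ≡ 21 (mod 422)
201^15 ≡ 1 (mod 422) ✓
The order of 201 is 15, so the subgroup it generates has 15 elements.
[(Z/422Z)^× : ⟨201⟩] = 210/15 = 14.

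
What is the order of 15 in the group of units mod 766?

382

Since 15 ∈ (Z/766Z)^×, its order divides φ(766) = φ(2)·φ(383) = 1·382 = 382 = 2 · 191.
Divisors of 382: 1, 2, 191, 382.
Test each divisor d:
15^1 ≡ 15 (mod 766)
15^2 ≡ 225 (mod 766)
15^191 ≡ 765 (mod 766)
15^382 ≡ 1 (mod 766) ✓
Therefore the multiplicative order of 15 modulo 766 is 382.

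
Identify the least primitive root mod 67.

2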